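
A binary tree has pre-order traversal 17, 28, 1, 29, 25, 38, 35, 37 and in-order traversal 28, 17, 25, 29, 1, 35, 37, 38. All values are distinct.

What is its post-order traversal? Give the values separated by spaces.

The first element of pre-order is the root; it splits in-order into left and right subtrees.
Root 17: left subtree has 1 node {28}, right has 6 {25, 29, 1, 35, 37, 38}.
  Root 1: left subtree has 2 nodes {25, 29}, right has 3 {35, 37, 38}.
    Root 29: left subtree has 1 node {25}, right has 0 { }.
    Root 38: left subtree has 2 nodes {35, 37}, right has 0 { }.
      Root 35: left subtree has 0 nodes { }, right has 1 {37}.

28 25 29 37 35 38 1 17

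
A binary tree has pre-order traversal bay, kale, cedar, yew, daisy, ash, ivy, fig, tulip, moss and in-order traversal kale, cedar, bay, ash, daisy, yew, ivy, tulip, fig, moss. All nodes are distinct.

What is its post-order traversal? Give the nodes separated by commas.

The first element of pre-order is the root; it splits in-order into left and right subtrees.
Root bay: left subtree has 2 nodes {kale, cedar}, right has 7 {ash, daisy, yew, ivy, tulip, fig, moss}.
  Root kale: left subtree has 0 nodes { }, right has 1 {cedar}.
  Root yew: left subtree has 2 nodes {ash, daisy}, right has 4 {ivy, tulip, fig, moss}.
    Root daisy: left subtree has 1 node {ash}, right has 0 { }.
    Root ivy: left subtree has 0 nodes { }, right has 3 {tulip, fig, moss}.
      Root fig: left subtree has 1 node {tulip}, right has 1 {moss}.

cedar, kale, ash, daisy, tulip, moss, fig, ivy, yew, bay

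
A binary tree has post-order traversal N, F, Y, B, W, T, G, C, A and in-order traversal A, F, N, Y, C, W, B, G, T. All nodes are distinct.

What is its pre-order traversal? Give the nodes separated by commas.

A, C, Y, F, N, G, W, B, T

The last element of post-order is the root; it splits in-order into left and right subtrees.
Root A: left subtree has 0 nodes { }, right has 8 {F, N, Y, C, W, B, G, T}.
  Root C: left subtree has 3 nodes {F, N, Y}, right has 4 {W, B, G, T}.
    Root Y: left subtree has 2 nodes {F, N}, right has 0 { }.
      Root F: left subtree has 0 nodes { }, right has 1 {N}.
    Root G: left subtree has 2 nodes {W, B}, right has 1 {T}.
      Root W: left subtree has 0 nodes { }, right has 1 {B}.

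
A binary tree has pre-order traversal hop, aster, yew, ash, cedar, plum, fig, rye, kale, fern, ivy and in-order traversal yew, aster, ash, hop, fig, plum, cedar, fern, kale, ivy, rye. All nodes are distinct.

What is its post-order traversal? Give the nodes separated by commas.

yew, ash, aster, fig, plum, fern, ivy, kale, rye, cedar, hop

The first element of pre-order is the root; it splits in-order into left and right subtrees.
Root hop: left subtree has 3 nodes {yew, aster, ash}, right has 7 {fig, plum, cedar, fern, kale, ivy, rye}.
  Root aster: left subtree has 1 node {yew}, right has 1 {ash}.
  Root cedar: left subtree has 2 nodes {fig, plum}, right has 4 {fern, kale, ivy, rye}.
    Root plum: left subtree has 1 node {fig}, right has 0 { }.
    Root rye: left subtree has 3 nodes {fern, kale, ivy}, right has 0 { }.
      Root kale: left subtree has 1 node {fern}, right has 1 {ivy}.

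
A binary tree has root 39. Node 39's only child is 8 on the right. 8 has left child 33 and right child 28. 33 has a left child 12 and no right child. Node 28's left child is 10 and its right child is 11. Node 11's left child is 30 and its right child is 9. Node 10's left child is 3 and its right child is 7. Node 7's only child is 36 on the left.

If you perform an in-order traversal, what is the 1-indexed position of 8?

4

In-order visits the left subtree, then the node, then the right subtree.
At 39: no left child.
Visit 39.
At 39: go right to 8.
  At 8: go left to 33.
    At 33: go left to 12.
      12 is a leaf — visit 12.
    Visit 33.
    At 33: no right child.
  Visit 8.
  At 8: go right to 28.
    At 28: go left to 10.
      At 10: go left to 3.
        3 is a leaf — visit 3.
      Visit 10.
      At 10: go right to 7.
        At 7: go left to 36.
          36 is a leaf — visit 36.
        Visit 7.
        At 7: no right child.
    Visit 28.
    At 28: go right to 11.
      At 11: go left to 30.
        30 is a leaf — visit 30.
      Visit 11.
      At 11: go right to 9.
        9 is a leaf — visit 9.
Full in-order sequence: 39, 12, 33, 8, 3, 10, 36, 7, 28, 30, 11, 9.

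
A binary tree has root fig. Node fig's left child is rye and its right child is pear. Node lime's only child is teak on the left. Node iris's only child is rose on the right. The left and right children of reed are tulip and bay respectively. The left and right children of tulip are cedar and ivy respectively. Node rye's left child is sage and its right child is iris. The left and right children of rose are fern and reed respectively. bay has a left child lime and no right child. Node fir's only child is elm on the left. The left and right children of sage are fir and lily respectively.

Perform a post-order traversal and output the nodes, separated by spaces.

elm fir lily sage fern cedar ivy tulip teak lime bay reed rose iris rye pear fig

Post-order visits the left subtree, then the right subtree, then the node.
At fig: go left to rye.
  At rye: go left to sage.
    At sage: go left to fir.
      At fir: go left to elm.
        elm is a leaf — visit elm.
      At fir: no right child.
      Visit fir.
    At sage: go right to lily.
      lily is a leaf — visit lily.
    Visit sage.
  At rye: go right to iris.
    At iris: no left child.
    At iris: go right to rose.
      At rose: go left to fern.
        fern is a leaf — visit fern.
      At rose: go right to reed.
        At reed: go left to tulip.
          At tulip: go left to cedar.
            cedar is a leaf — visit cedar.
          At tulip: go right to ivy.
            ivy is a leaf — visit ivy.
          Visit tulip.
        At reed: go right to bay.
          At bay: go left to lime.
            At lime: go left to teak.
              teak is a leaf — visit teak.
            At lime: no right child.
            Visit lime.
          At bay: no right child.
          Visit bay.
        Visit reed.
      Visit rose.
    Visit iris.
  Visit rye.
At fig: go right to pear.
  pear is a leaf — visit pear.
Visit fig.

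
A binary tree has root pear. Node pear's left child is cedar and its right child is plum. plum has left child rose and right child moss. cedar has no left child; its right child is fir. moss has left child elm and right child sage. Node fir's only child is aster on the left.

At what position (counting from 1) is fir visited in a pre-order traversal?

Pre-order visits the node, then its left subtree, then its right subtree.
Visit pear.
At pear: go left to cedar.
  Visit cedar.
  At cedar: no left child.
  At cedar: go right to fir.
    Visit fir.
    At fir: go left to aster.
      aster is a leaf — visit aster.
    At fir: no right child.
At pear: go right to plum.
  Visit plum.
  At plum: go left to rose.
    rose is a leaf — visit rose.
  At plum: go right to moss.
    Visit moss.
    At moss: go left to elm.
      elm is a leaf — visit elm.
    At moss: go right to sage.
      sage is a leaf — visit sage.
Full pre-order sequence: pear, cedar, fir, aster, plum, rose, moss, elm, sage.

3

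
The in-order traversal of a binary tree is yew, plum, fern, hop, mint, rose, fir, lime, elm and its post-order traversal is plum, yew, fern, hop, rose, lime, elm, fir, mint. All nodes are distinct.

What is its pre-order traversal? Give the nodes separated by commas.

mint, hop, fern, yew, plum, fir, rose, elm, lime

The last element of post-order is the root; it splits in-order into left and right subtrees.
Root mint: left subtree has 4 nodes {yew, plum, fern, hop}, right has 4 {rose, fir, lime, elm}.
  Root hop: left subtree has 3 nodes {yew, plum, fern}, right has 0 { }.
    Root fern: left subtree has 2 nodes {yew, plum}, right has 0 { }.
      Root yew: left subtree has 0 nodes { }, right has 1 {plum}.
  Root fir: left subtree has 1 node {rose}, right has 2 {lime, elm}.
    Root elm: left subtree has 1 node {lime}, right has 0 { }.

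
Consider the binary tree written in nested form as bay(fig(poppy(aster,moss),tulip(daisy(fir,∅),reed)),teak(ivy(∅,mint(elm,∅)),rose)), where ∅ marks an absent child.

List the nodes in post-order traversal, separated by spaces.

aster moss poppy fir daisy reed tulip fig elm mint ivy rose teak bay

Post-order visits the left subtree, then the right subtree, then the node.
At bay: go left to fig.
  At fig: go left to poppy.
    At poppy: go left to aster.
      aster is a leaf — visit aster.
    At poppy: go right to moss.
      moss is a leaf — visit moss.
    Visit poppy.
  At fig: go right to tulip.
    At tulip: go left to daisy.
      At daisy: go left to fir.
        fir is a leaf — visit fir.
      At daisy: no right child.
      Visit daisy.
    At tulip: go right to reed.
      reed is a leaf — visit reed.
    Visit tulip.
  Visit fig.
At bay: go right to teak.
  At teak: go left to ivy.
    At ivy: no left child.
    At ivy: go right to mint.
      At mint: go left to elm.
        elm is a leaf — visit elm.
      At mint: no right child.
      Visit mint.
    Visit ivy.
  At teak: go right to rose.
    rose is a leaf — visit rose.
  Visit teak.
Visit bay.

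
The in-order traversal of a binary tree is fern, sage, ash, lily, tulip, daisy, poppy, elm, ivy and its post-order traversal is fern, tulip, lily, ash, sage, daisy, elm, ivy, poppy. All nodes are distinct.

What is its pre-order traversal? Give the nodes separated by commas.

poppy, daisy, sage, fern, ash, lily, tulip, ivy, elm

The last element of post-order is the root; it splits in-order into left and right subtrees.
Root poppy: left subtree has 6 nodes {fern, sage, ash, lily, tulip, daisy}, right has 2 {elm, ivy}.
  Root daisy: left subtree has 5 nodes {fern, sage, ash, lily, tulip}, right has 0 { }.
    Root sage: left subtree has 1 node {fern}, right has 3 {ash, lily, tulip}.
      Root ash: left subtree has 0 nodes { }, right has 2 {lily, tulip}.
        Root lily: left subtree has 0 nodes { }, right has 1 {tulip}.
  Root ivy: left subtree has 1 node {elm}, right has 0 { }.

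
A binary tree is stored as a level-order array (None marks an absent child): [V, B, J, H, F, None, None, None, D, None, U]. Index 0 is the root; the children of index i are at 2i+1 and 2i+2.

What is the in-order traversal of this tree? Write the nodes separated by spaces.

H D B F U V J

In-order visits the left subtree, then the node, then the right subtree.
At V: go left to B.
  At B: go left to H.
    At H: no left child.
    Visit H.
    At H: go right to D.
      D is a leaf — visit D.
  Visit B.
  At B: go right to F.
    At F: no left child.
    Visit F.
    At F: go right to U.
      U is a leaf — visit U.
Visit V.
At V: go right to J.
  J is a leaf — visit J.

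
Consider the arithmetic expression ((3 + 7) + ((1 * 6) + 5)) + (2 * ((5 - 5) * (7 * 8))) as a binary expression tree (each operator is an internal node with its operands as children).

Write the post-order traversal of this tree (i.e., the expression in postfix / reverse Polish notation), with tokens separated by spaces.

Post-order on an expression tree gives postfix notation: for each operator, emit left operand, right operand, then the operator.

3 7 + 1 6 * 5 + + 2 5 5 - 7 8 * * * +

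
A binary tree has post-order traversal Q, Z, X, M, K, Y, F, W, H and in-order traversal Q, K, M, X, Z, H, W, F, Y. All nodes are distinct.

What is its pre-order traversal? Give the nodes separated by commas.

H, K, Q, M, X, Z, W, F, Y

The last element of post-order is the root; it splits in-order into left and right subtrees.
Root H: left subtree has 5 nodes {Q, K, M, X, Z}, right has 3 {W, F, Y}.
  Root K: left subtree has 1 node {Q}, right has 3 {M, X, Z}.
    Root M: left subtree has 0 nodes { }, right has 2 {X, Z}.
      Root X: left subtree has 0 nodes { }, right has 1 {Z}.
  Root W: left subtree has 0 nodes { }, right has 2 {F, Y}.
    Root F: left subtree has 0 nodes { }, right has 1 {Y}.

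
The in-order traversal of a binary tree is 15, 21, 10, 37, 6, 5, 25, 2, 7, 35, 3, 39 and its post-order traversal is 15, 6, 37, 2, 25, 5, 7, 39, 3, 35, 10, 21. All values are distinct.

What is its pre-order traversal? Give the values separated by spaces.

The last element of post-order is the root; it splits in-order into left and right subtrees.
Root 21: left subtree has 1 node {15}, right has 10 {10, 37, 6, 5, 25, 2, 7, 35, 3, 39}.
  Root 10: left subtree has 0 nodes { }, right has 9 {37, 6, 5, 25, 2, 7, 35, 3, 39}.
    Root 35: left subtree has 6 nodes {37, 6, 5, 25, 2, 7}, right has 2 {3, 39}.
      Root 7: left subtree has 5 nodes {37, 6, 5, 25, 2}, right has 0 { }.
        Root 5: left subtree has 2 nodes {37, 6}, right has 2 {25, 2}.
          Root 37: left subtree has 0 nodes { }, right has 1 {6}.
          Root 25: left subtree has 0 nodes { }, right has 1 {2}.
      Root 3: left subtree has 0 nodes { }, right has 1 {39}.

21 15 10 35 7 5 37 6 25 2 3 39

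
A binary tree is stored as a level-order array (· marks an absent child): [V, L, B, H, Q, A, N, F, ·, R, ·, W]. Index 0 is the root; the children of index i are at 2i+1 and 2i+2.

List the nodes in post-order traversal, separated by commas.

F, H, R, Q, L, W, A, N, B, V

Post-order visits the left subtree, then the right subtree, then the node.
At V: go left to L.
  At L: go left to H.
    At H: go left to F.
      F is a leaf — visit F.
    At H: no right child.
    Visit H.
  At L: go right to Q.
    At Q: go left to R.
      R is a leaf — visit R.
    At Q: no right child.
    Visit Q.
  Visit L.
At V: go right to B.
  At B: go left to A.
    At A: go left to W.
      W is a leaf — visit W.
    At A: no right child.
    Visit A.
  At B: go right to N.
    N is a leaf — visit N.
  Visit B.
Visit V.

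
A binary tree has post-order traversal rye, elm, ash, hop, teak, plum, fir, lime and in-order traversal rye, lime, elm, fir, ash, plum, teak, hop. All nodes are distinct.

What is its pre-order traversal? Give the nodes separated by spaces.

The last element of post-order is the root; it splits in-order into left and right subtrees.
Root lime: left subtree has 1 node {rye}, right has 6 {elm, fir, ash, plum, teak, hop}.
  Root fir: left subtree has 1 node {elm}, right has 4 {ash, plum, teak, hop}.
    Root plum: left subtree has 1 node {ash}, right has 2 {teak, hop}.
      Root teak: left subtree has 0 nodes { }, right has 1 {hop}.

lime rye fir elm plum ash teak hop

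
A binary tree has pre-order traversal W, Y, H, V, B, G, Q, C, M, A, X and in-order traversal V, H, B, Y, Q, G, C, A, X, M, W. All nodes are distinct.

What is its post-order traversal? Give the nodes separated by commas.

The first element of pre-order is the root; it splits in-order into left and right subtrees.
Root W: left subtree has 10 nodes {V, H, B, Y, Q, G, C, A, X, M}, right has 0 { }.
  Root Y: left subtree has 3 nodes {V, H, B}, right has 6 {Q, G, C, A, X, M}.
    Root H: left subtree has 1 node {V}, right has 1 {B}.
    Root G: left subtree has 1 node {Q}, right has 4 {C, A, X, M}.
      Root C: left subtree has 0 nodes { }, right has 3 {A, X, M}.
        Root M: left subtree has 2 nodes {A, X}, right has 0 { }.
          Root A: left subtree has 0 nodes { }, right has 1 {X}.

V, B, H, Q, X, A, M, C, G, Y, W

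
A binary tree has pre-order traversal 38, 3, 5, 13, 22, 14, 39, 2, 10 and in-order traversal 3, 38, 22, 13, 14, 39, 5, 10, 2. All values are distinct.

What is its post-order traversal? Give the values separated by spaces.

The first element of pre-order is the root; it splits in-order into left and right subtrees.
Root 38: left subtree has 1 node {3}, right has 7 {22, 13, 14, 39, 5, 10, 2}.
  Root 5: left subtree has 4 nodes {22, 13, 14, 39}, right has 2 {10, 2}.
    Root 13: left subtree has 1 node {22}, right has 2 {14, 39}.
      Root 14: left subtree has 0 nodes { }, right has 1 {39}.
    Root 2: left subtree has 1 node {10}, right has 0 { }.

3 22 39 14 13 10 2 5 38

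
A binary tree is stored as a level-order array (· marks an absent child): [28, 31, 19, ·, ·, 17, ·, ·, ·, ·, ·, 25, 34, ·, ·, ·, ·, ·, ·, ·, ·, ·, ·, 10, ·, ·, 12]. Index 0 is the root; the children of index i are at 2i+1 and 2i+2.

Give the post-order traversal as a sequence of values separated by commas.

Post-order visits the left subtree, then the right subtree, then the node.
At 28: go left to 31.
  31 is a leaf — visit 31.
At 28: go right to 19.
  At 19: go left to 17.
    At 17: go left to 25.
      At 25: go left to 10.
        10 is a leaf — visit 10.
      At 25: no right child.
      Visit 25.
    At 17: go right to 34.
      At 34: no left child.
      At 34: go right to 12.
        12 is a leaf — visit 12.
      Visit 34.
    Visit 17.
  At 19: no right child.
  Visit 19.
Visit 28.

31, 10, 25, 12, 34, 17, 19, 28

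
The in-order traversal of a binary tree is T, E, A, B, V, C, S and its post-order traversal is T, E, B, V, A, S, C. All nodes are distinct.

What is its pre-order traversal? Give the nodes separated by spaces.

The last element of post-order is the root; it splits in-order into left and right subtrees.
Root C: left subtree has 5 nodes {T, E, A, B, V}, right has 1 {S}.
  Root A: left subtree has 2 nodes {T, E}, right has 2 {B, V}.
    Root E: left subtree has 1 node {T}, right has 0 { }.
    Root V: left subtree has 1 node {B}, right has 0 { }.

C A E T V B S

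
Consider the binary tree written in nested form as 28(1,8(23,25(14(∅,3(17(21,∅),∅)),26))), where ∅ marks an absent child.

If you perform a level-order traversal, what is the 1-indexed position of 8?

3

Level-order visits nodes level by level from the root, left to right within each level.
Level 0: 28
Level 1: 1, 8
Level 2: 23, 25
Level 3: 14, 26
Level 4: 3
Level 5: 17
Level 6: 21
Full level-order sequence: 28, 1, 8, 23, 25, 14, 26, 3, 17, 21.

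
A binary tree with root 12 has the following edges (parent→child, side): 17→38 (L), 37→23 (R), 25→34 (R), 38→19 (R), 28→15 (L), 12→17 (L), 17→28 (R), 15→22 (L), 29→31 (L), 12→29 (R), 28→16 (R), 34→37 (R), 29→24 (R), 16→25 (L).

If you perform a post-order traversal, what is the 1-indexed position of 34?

Post-order visits the left subtree, then the right subtree, then the node.
At 12: go left to 17.
  At 17: go left to 38.
    At 38: no left child.
    At 38: go right to 19.
      19 is a leaf — visit 19.
    Visit 38.
  At 17: go right to 28.
    At 28: go left to 15.
      At 15: go left to 22.
        22 is a leaf — visit 22.
      At 15: no right child.
      Visit 15.
    At 28: go right to 16.
      At 16: go left to 25.
        At 25: no left child.
        At 25: go right to 34.
          At 34: no left child.
          At 34: go right to 37.
            At 37: no left child.
            At 37: go right to 23.
              23 is a leaf — visit 23.
            Visit 37.
          Visit 34.
        Visit 25.
      At 16: no right child.
      Visit 16.
    Visit 28.
  Visit 17.
At 12: go right to 29.
  At 29: go left to 31.
    31 is a leaf — visit 31.
  At 29: go right to 24.
    24 is a leaf — visit 24.
  Visit 29.
Visit 12.
Full post-order sequence: 19, 38, 22, 15, 23, 37, 34, 25, 16, 28, 17, 31, 24, 29, 12.

7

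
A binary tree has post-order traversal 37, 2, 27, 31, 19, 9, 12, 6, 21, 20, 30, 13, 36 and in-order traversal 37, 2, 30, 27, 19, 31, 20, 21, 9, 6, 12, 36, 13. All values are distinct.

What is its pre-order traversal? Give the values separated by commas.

The last element of post-order is the root; it splits in-order into left and right subtrees.
Root 36: left subtree has 11 nodes {37, 2, 30, 27, 19, 31, 20, 21, 9, 6, 12}, right has 1 {13}.
  Root 30: left subtree has 2 nodes {37, 2}, right has 8 {27, 19, 31, 20, 21, 9, 6, 12}.
    Root 2: left subtree has 1 node {37}, right has 0 { }.
    Root 20: left subtree has 3 nodes {27, 19, 31}, right has 4 {21, 9, 6, 12}.
      Root 19: left subtree has 1 node {27}, right has 1 {31}.
      Root 21: left subtree has 0 nodes { }, right has 3 {9, 6, 12}.
        Root 6: left subtree has 1 node {9}, right has 1 {12}.

36, 30, 2, 37, 20, 19, 27, 31, 21, 6, 9, 12, 13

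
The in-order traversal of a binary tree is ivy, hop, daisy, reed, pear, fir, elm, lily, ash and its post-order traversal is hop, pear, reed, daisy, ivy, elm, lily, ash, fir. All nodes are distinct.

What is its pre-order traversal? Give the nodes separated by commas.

The last element of post-order is the root; it splits in-order into left and right subtrees.
Root fir: left subtree has 5 nodes {ivy, hop, daisy, reed, pear}, right has 3 {elm, lily, ash}.
  Root ivy: left subtree has 0 nodes { }, right has 4 {hop, daisy, reed, pear}.
    Root daisy: left subtree has 1 node {hop}, right has 2 {reed, pear}.
      Root reed: left subtree has 0 nodes { }, right has 1 {pear}.
  Root ash: left subtree has 2 nodes {elm, lily}, right has 0 { }.
    Root lily: left subtree has 1 node {elm}, right has 0 { }.

fir, ivy, daisy, hop, reed, pear, ash, lily, elm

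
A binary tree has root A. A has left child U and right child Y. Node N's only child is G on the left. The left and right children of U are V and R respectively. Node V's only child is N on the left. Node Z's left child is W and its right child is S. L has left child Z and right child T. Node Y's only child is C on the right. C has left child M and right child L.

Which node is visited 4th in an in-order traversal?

U

In-order visits the left subtree, then the node, then the right subtree.
At A: go left to U.
  At U: go left to V.
    At V: go left to N.
      At N: go left to G.
        G is a leaf — visit G.
      Visit N.
      At N: no right child.
    Visit V.
    At V: no right child.
  Visit U.
  At U: go right to R.
    R is a leaf — visit R.
Visit A.
At A: go right to Y.
  At Y: no left child.
  Visit Y.
  At Y: go right to C.
    At C: go left to M.
      M is a leaf — visit M.
    Visit C.
    At C: go right to L.
      At L: go left to Z.
        At Z: go left to W.
          W is a leaf — visit W.
        Visit Z.
        At Z: go right to S.
          S is a leaf — visit S.
      Visit L.
      At L: go right to T.
        T is a leaf — visit T.
Full in-order sequence: G, N, V, U, R, A, Y, M, C, W, Z, S, L, T.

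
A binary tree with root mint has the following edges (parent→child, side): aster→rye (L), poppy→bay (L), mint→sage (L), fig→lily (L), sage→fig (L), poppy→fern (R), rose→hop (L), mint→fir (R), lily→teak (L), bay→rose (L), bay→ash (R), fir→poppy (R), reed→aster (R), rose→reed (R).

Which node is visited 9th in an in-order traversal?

reed

In-order visits the left subtree, then the node, then the right subtree.
At mint: go left to sage.
  At sage: go left to fig.
    At fig: go left to lily.
      At lily: go left to teak.
        teak is a leaf — visit teak.
      Visit lily.
      At lily: no right child.
    Visit fig.
    At fig: no right child.
  Visit sage.
  At sage: no right child.
Visit mint.
At mint: go right to fir.
  At fir: no left child.
  Visit fir.
  At fir: go right to poppy.
    At poppy: go left to bay.
      At bay: go left to rose.
        At rose: go left to hop.
          hop is a leaf — visit hop.
        Visit rose.
        At rose: go right to reed.
          At reed: no left child.
          Visit reed.
          At reed: go right to aster.
            At aster: go left to rye.
              rye is a leaf — visit rye.
            Visit aster.
            At aster: no right child.
      Visit bay.
      At bay: go right to ash.
        ash is a leaf — visit ash.
    Visit poppy.
    At poppy: go right to fern.
      fern is a leaf — visit fern.
Full in-order sequence: teak, lily, fig, sage, mint, fir, hop, rose, reed, rye, aster, bay, ash, poppy, fern.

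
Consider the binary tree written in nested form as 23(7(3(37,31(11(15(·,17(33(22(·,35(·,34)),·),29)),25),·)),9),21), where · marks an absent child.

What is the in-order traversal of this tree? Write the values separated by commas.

In-order visits the left subtree, then the node, then the right subtree.
At 23: go left to 7.
  At 7: go left to 3.
    At 3: go left to 37.
      37 is a leaf — visit 37.
    Visit 3.
    At 3: go right to 31.
      At 31: go left to 11.
        At 11: go left to 15.
          At 15: no left child.
          Visit 15.
          At 15: go right to 17.
            At 17: go left to 33.
              At 33: go left to 22.
                At 22: no left child.
                Visit 22.
                At 22: go right to 35.
                  At 35: no left child.
                  Visit 35.
                  At 35: go right to 34.
                    34 is a leaf — visit 34.
              Visit 33.
              At 33: no right child.
            Visit 17.
            At 17: go right to 29.
              29 is a leaf — visit 29.
        Visit 11.
        At 11: go right to 25.
          25 is a leaf — visit 25.
      Visit 31.
      At 31: no right child.
  Visit 7.
  At 7: go right to 9.
    9 is a leaf — visit 9.
Visit 23.
At 23: go right to 21.
  21 is a leaf — visit 21.

37, 3, 15, 22, 35, 34, 33, 17, 29, 11, 25, 31, 7, 9, 23, 21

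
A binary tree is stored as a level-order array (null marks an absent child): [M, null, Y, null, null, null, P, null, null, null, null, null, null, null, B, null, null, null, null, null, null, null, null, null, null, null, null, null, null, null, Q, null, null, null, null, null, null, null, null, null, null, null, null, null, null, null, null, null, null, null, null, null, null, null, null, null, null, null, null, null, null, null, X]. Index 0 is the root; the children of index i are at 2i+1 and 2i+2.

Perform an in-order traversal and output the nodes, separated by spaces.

M Y P B Q X

In-order visits the left subtree, then the node, then the right subtree.
At M: no left child.
Visit M.
At M: go right to Y.
  At Y: no left child.
  Visit Y.
  At Y: go right to P.
    At P: no left child.
    Visit P.
    At P: go right to B.
      At B: no left child.
      Visit B.
      At B: go right to Q.
        At Q: no left child.
        Visit Q.
        At Q: go right to X.
          X is a leaf — visit X.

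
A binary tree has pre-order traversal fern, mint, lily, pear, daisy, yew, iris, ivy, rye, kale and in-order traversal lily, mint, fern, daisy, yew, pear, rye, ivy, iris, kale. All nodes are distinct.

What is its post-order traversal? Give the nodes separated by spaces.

The first element of pre-order is the root; it splits in-order into left and right subtrees.
Root fern: left subtree has 2 nodes {lily, mint}, right has 7 {daisy, yew, pear, rye, ivy, iris, kale}.
  Root mint: left subtree has 1 node {lily}, right has 0 { }.
  Root pear: left subtree has 2 nodes {daisy, yew}, right has 4 {rye, ivy, iris, kale}.
    Root daisy: left subtree has 0 nodes { }, right has 1 {yew}.
    Root iris: left subtree has 2 nodes {rye, ivy}, right has 1 {kale}.
      Root ivy: left subtree has 1 node {rye}, right has 0 { }.

lily mint yew daisy rye ivy kale iris pear fern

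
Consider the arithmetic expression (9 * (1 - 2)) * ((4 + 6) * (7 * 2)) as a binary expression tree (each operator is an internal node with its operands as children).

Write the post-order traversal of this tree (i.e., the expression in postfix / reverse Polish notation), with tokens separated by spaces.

Post-order on an expression tree gives postfix notation: for each operator, emit left operand, right operand, then the operator.

9 1 2 - * 4 6 + 7 2 * * *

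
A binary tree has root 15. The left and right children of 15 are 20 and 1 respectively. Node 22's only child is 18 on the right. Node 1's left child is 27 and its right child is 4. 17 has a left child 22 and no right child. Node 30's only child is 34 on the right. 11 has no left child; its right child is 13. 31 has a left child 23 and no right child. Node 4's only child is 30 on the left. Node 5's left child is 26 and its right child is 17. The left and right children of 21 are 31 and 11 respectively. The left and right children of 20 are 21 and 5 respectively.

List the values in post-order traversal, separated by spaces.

23 31 13 11 21 26 18 22 17 5 20 27 34 30 4 1 15

Post-order visits the left subtree, then the right subtree, then the node.
At 15: go left to 20.
  At 20: go left to 21.
    At 21: go left to 31.
      At 31: go left to 23.
        23 is a leaf — visit 23.
      At 31: no right child.
      Visit 31.
    At 21: go right to 11.
      At 11: no left child.
      At 11: go right to 13.
        13 is a leaf — visit 13.
      Visit 11.
    Visit 21.
  At 20: go right to 5.
    At 5: go left to 26.
      26 is a leaf — visit 26.
    At 5: go right to 17.
      At 17: go left to 22.
        At 22: no left child.
        At 22: go right to 18.
          18 is a leaf — visit 18.
        Visit 22.
      At 17: no right child.
      Visit 17.
    Visit 5.
  Visit 20.
At 15: go right to 1.
  At 1: go left to 27.
    27 is a leaf — visit 27.
  At 1: go right to 4.
    At 4: go left to 30.
      At 30: no left child.
      At 30: go right to 34.
        34 is a leaf — visit 34.
      Visit 30.
    At 4: no right child.
    Visit 4.
  Visit 1.
Visit 15.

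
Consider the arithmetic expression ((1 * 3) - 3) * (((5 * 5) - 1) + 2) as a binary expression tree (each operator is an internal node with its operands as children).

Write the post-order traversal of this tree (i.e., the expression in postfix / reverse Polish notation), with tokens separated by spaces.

1 3 * 3 - 5 5 * 1 - 2 + *

Post-order on an expression tree gives postfix notation: for each operator, emit left operand, right operand, then the operator.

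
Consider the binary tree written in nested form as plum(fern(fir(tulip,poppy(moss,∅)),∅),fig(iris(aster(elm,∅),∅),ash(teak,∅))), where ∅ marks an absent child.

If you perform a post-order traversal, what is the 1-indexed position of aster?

Post-order visits the left subtree, then the right subtree, then the node.
At plum: go left to fern.
  At fern: go left to fir.
    At fir: go left to tulip.
      tulip is a leaf — visit tulip.
    At fir: go right to poppy.
      At poppy: go left to moss.
        moss is a leaf — visit moss.
      At poppy: no right child.
      Visit poppy.
    Visit fir.
  At fern: no right child.
  Visit fern.
At plum: go right to fig.
  At fig: go left to iris.
    At iris: go left to aster.
      At aster: go left to elm.
        elm is a leaf — visit elm.
      At aster: no right child.
      Visit aster.
    At iris: no right child.
    Visit iris.
  At fig: go right to ash.
    At ash: go left to teak.
      teak is a leaf — visit teak.
    At ash: no right child.
    Visit ash.
  Visit fig.
Visit plum.
Full post-order sequence: tulip, moss, poppy, fir, fern, elm, aster, iris, teak, ash, fig, plum.

7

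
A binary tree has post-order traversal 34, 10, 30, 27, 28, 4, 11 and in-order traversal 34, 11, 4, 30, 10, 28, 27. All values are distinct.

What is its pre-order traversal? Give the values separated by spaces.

The last element of post-order is the root; it splits in-order into left and right subtrees.
Root 11: left subtree has 1 node {34}, right has 5 {4, 30, 10, 28, 27}.
  Root 4: left subtree has 0 nodes { }, right has 4 {30, 10, 28, 27}.
    Root 28: left subtree has 2 nodes {30, 10}, right has 1 {27}.
      Root 30: left subtree has 0 nodes { }, right has 1 {10}.

11 34 4 28 30 10 27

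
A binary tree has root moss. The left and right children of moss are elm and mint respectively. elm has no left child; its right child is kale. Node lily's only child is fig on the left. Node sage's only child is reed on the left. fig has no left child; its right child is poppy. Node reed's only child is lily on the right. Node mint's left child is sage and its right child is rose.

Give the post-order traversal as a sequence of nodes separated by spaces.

Post-order visits the left subtree, then the right subtree, then the node.
At moss: go left to elm.
  At elm: no left child.
  At elm: go right to kale.
    kale is a leaf — visit kale.
  Visit elm.
At moss: go right to mint.
  At mint: go left to sage.
    At sage: go left to reed.
      At reed: no left child.
      At reed: go right to lily.
        At lily: go left to fig.
          At fig: no left child.
          At fig: go right to poppy.
            poppy is a leaf — visit poppy.
          Visit fig.
        At lily: no right child.
        Visit lily.
      Visit reed.
    At sage: no right child.
    Visit sage.
  At mint: go right to rose.
    rose is a leaf — visit rose.
  Visit mint.
Visit moss.

kale elm poppy fig lily reed sage rose mint moss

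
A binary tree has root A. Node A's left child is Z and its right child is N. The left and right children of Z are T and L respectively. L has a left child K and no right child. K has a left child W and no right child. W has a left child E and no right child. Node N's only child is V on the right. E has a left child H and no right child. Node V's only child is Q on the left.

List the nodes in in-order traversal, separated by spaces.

In-order visits the left subtree, then the node, then the right subtree.
At A: go left to Z.
  At Z: go left to T.
    T is a leaf — visit T.
  Visit Z.
  At Z: go right to L.
    At L: go left to K.
      At K: go left to W.
        At W: go left to E.
          At E: go left to H.
            H is a leaf — visit H.
          Visit E.
          At E: no right child.
        Visit W.
        At W: no right child.
      Visit K.
      At K: no right child.
    Visit L.
    At L: no right child.
Visit A.
At A: go right to N.
  At N: no left child.
  Visit N.
  At N: go right to V.
    At V: go left to Q.
      Q is a leaf — visit Q.
    Visit V.
    At V: no right child.

T Z H E W K L A N Q V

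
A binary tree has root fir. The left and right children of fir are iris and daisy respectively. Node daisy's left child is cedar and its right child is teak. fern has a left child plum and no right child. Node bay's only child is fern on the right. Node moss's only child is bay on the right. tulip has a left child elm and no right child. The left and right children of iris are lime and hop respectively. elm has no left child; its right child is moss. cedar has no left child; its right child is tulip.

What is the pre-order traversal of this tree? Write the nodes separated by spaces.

fir iris lime hop daisy cedar tulip elm moss bay fern plum teak

Pre-order visits the node, then its left subtree, then its right subtree.
Visit fir.
At fir: go left to iris.
  Visit iris.
  At iris: go left to lime.
    lime is a leaf — visit lime.
  At iris: go right to hop.
    hop is a leaf — visit hop.
At fir: go right to daisy.
  Visit daisy.
  At daisy: go left to cedar.
    Visit cedar.
    At cedar: no left child.
    At cedar: go right to tulip.
      Visit tulip.
      At tulip: go left to elm.
        Visit elm.
        At elm: no left child.
        At elm: go right to moss.
          Visit moss.
          At moss: no left child.
          At moss: go right to bay.
            Visit bay.
            At bay: no left child.
            At bay: go right to fern.
              Visit fern.
              At fern: go left to plum.
                plum is a leaf — visit plum.
              At fern: no right child.
      At tulip: no right child.
  At daisy: go right to teak.
    teak is a leaf — visit teak.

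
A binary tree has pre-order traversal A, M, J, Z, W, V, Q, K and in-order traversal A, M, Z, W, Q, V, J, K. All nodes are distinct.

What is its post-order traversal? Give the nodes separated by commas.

The first element of pre-order is the root; it splits in-order into left and right subtrees.
Root A: left subtree has 0 nodes { }, right has 7 {M, Z, W, Q, V, J, K}.
  Root M: left subtree has 0 nodes { }, right has 6 {Z, W, Q, V, J, K}.
    Root J: left subtree has 4 nodes {Z, W, Q, V}, right has 1 {K}.
      Root Z: left subtree has 0 nodes { }, right has 3 {W, Q, V}.
        Root W: left subtree has 0 nodes { }, right has 2 {Q, V}.
          Root V: left subtree has 1 node {Q}, right has 0 { }.

Q, V, W, Z, K, J, M, A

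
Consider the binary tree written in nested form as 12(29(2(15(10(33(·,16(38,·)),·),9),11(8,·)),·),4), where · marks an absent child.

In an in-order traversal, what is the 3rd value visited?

In-order visits the left subtree, then the node, then the right subtree.
At 12: go left to 29.
  At 29: go left to 2.
    At 2: go left to 15.
      At 15: go left to 10.
        At 10: go left to 33.
          At 33: no left child.
          Visit 33.
          At 33: go right to 16.
            At 16: go left to 38.
              38 is a leaf — visit 38.
            Visit 16.
            At 16: no right child.
        Visit 10.
        At 10: no right child.
      Visit 15.
      At 15: go right to 9.
        9 is a leaf — visit 9.
    Visit 2.
    At 2: go right to 11.
      At 11: go left to 8.
        8 is a leaf — visit 8.
      Visit 11.
      At 11: no right child.
  Visit 29.
  At 29: no right child.
Visit 12.
At 12: go right to 4.
  4 is a leaf — visit 4.
Full in-order sequence: 33, 38, 16, 10, 15, 9, 2, 8, 11, 29, 12, 4.

16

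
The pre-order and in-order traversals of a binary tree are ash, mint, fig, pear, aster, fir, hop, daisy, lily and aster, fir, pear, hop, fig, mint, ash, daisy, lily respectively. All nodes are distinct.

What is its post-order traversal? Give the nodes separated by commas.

The first element of pre-order is the root; it splits in-order into left and right subtrees.
Root ash: left subtree has 6 nodes {aster, fir, pear, hop, fig, mint}, right has 2 {daisy, lily}.
  Root mint: left subtree has 5 nodes {aster, fir, pear, hop, fig}, right has 0 { }.
    Root fig: left subtree has 4 nodes {aster, fir, pear, hop}, right has 0 { }.
      Root pear: left subtree has 2 nodes {aster, fir}, right has 1 {hop}.
        Root aster: left subtree has 0 nodes { }, right has 1 {fir}.
  Root daisy: left subtree has 0 nodes { }, right has 1 {lily}.

fir, aster, hop, pear, fig, mint, lily, daisy, ash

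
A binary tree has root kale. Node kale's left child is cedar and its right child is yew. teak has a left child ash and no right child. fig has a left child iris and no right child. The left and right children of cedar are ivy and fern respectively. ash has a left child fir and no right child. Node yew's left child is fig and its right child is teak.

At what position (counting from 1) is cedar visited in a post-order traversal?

3

Post-order visits the left subtree, then the right subtree, then the node.
At kale: go left to cedar.
  At cedar: go left to ivy.
    ivy is a leaf — visit ivy.
  At cedar: go right to fern.
    fern is a leaf — visit fern.
  Visit cedar.
At kale: go right to yew.
  At yew: go left to fig.
    At fig: go left to iris.
      iris is a leaf — visit iris.
    At fig: no right child.
    Visit fig.
  At yew: go right to teak.
    At teak: go left to ash.
      At ash: go left to fir.
        fir is a leaf — visit fir.
      At ash: no right child.
      Visit ash.
    At teak: no right child.
    Visit teak.
  Visit yew.
Visit kale.
Full post-order sequence: ivy, fern, cedar, iris, fig, fir, ash, teak, yew, kale.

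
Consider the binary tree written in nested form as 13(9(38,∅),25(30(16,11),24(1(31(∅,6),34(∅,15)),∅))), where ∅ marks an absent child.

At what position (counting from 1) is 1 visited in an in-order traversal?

In-order visits the left subtree, then the node, then the right subtree.
At 13: go left to 9.
  At 9: go left to 38.
    38 is a leaf — visit 38.
  Visit 9.
  At 9: no right child.
Visit 13.
At 13: go right to 25.
  At 25: go left to 30.
    At 30: go left to 16.
      16 is a leaf — visit 16.
    Visit 30.
    At 30: go right to 11.
      11 is a leaf — visit 11.
  Visit 25.
  At 25: go right to 24.
    At 24: go left to 1.
      At 1: go left to 31.
        At 31: no left child.
        Visit 31.
        At 31: go right to 6.
          6 is a leaf — visit 6.
      Visit 1.
      At 1: go right to 34.
        At 34: no left child.
        Visit 34.
        At 34: go right to 15.
          15 is a leaf — visit 15.
    Visit 24.
    At 24: no right child.
Full in-order sequence: 38, 9, 13, 16, 30, 11, 25, 31, 6, 1, 34, 15, 24.

10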